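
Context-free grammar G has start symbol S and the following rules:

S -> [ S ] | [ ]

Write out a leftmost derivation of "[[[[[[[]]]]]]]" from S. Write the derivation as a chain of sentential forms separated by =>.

S => [S]   [S -> [ S ]]
[S] => [[S]]   [S -> [ S ]]
[[S]] => [[[S]]]   [S -> [ S ]]
[[[S]]] => [[[[S]]]]   [S -> [ S ]]
[[[[S]]]] => [[[[[S]]]]]   [S -> [ S ]]
[[[[[S]]]]] => [[[[[[S]]]]]]   [S -> [ S ]]
[[[[[[S]]]]]] => [[[[[[[]]]]]]]   [S -> [ ]]

S => [S] => [[S]] => [[[S]]] => [[[[S]]]] => [[[[[S]]]]] => [[[[[[S]]]]]] => [[[[[[[]]]]]]]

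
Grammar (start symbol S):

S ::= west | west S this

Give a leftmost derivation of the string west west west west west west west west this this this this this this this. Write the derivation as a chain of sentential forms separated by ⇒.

S ⇒ west S this ⇒ west west S this this ⇒ west west west S this this this ⇒ west west west west S this this this this ⇒ west west west west west S this this this this this ⇒ west west west west west west S this this this this this this ⇒ west west west west west west west S this this this this this this this ⇒ west west west west west west west west this this this this this this this

S ⇒ west S this   [S ::= west S this]
west S this ⇒ west west S this this   [S ::= west S this]
west west S this this ⇒ west west west S this this this   [S ::= west S this]
west west west S this this this ⇒ west west west west S this this this this   [S ::= west S this]
west west west west S this this this this ⇒ west west west west west S this this this this this   [S ::= west S this]
west west west west west S this this this this this ⇒ west west west west west west S this this this this this this   [S ::= west S this]
west west west west west west S this this this this this this ⇒ west west west west west west west S this this this this this this this   [S ::= west S this]
west west west west west west west S this this this this this this this ⇒ west west west west west west west west this this this this this this this   [S ::= west]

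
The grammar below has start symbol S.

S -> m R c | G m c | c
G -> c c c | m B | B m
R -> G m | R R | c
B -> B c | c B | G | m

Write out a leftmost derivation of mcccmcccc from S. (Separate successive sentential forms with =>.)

S => mRc => mRRc => mRRRc => mRRRRc => mGmRRRc => mcccmRRRc => mcccmcRRc => mcccmccRc => mcccmcccc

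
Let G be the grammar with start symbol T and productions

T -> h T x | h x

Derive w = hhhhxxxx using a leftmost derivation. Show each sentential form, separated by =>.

T => hTx   [T -> h T x]
hTx => hhTxx   [T -> h T x]
hhTxx => hhhTxxx   [T -> h T x]
hhhTxxx => hhhhxxxx   [T -> h x]

T => hTx => hhTxx => hhhTxxx => hhhhxxxx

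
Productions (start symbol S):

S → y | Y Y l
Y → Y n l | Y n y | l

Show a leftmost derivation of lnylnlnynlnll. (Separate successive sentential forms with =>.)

S => YYl => YnyYl => lnyYl => lnyYnll => lnyYnlnll => lnyYnynlnll => lnyYnlnynlnll => lnylnlnynlnll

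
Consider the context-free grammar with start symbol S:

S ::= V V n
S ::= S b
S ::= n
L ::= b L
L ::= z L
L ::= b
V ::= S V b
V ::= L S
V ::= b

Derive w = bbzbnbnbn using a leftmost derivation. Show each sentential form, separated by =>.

S => VVn   [S ::= V V n]
VVn => LSVn   [V ::= L S]
LSVn => bSVn   [L ::= b]
bSVn => bVVnVn   [S ::= V V n]
bVVnVn => bLSVnVn   [V ::= L S]
bLSVnVn => bbLSVnVn   [L ::= b L]
bbLSVnVn => bbzLSVnVn   [L ::= z L]
bbzLSVnVn => bbzbSVnVn   [L ::= b]
bbzbSVnVn => bbzbnVnVn   [S ::= n]
bbzbnVnVn => bbzbnbnVn   [V ::= b]
bbzbnbnVn => bbzbnbnbn   [V ::= b]

S => VVn => LSVn => bSVn => bVVnVn => bLSVnVn => bbLSVnVn => bbzLSVnVn => bbzbSVnVn => bbzbnVnVn => bbzbnbnVn => bbzbnbnbn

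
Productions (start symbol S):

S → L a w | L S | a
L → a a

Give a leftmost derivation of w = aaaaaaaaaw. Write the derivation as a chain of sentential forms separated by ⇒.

S ⇒ LS   [S → L S]
LS ⇒ aaS   [L → a a]
aaS ⇒ aaLS   [S → L S]
aaLS ⇒ aaaaS   [L → a a]
aaaaS ⇒ aaaaLS   [S → L S]
aaaaLS ⇒ aaaaaaS   [L → a a]
aaaaaaS ⇒ aaaaaaLaw   [S → L a w]
aaaaaaLaw ⇒ aaaaaaaaaw   [L → a a]

S ⇒ LS ⇒ aaS ⇒ aaLS ⇒ aaaaS ⇒ aaaaLS ⇒ aaaaaaS ⇒ aaaaaaLaw ⇒ aaaaaaaaaw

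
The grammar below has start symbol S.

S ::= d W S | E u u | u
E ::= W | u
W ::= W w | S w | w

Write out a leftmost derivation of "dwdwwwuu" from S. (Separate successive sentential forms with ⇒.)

S⇒dWS⇒dwS⇒dwdWS⇒dwdwS⇒dwdwEuu⇒dwdwWuu⇒dwdwWwuu⇒dwdwwwuu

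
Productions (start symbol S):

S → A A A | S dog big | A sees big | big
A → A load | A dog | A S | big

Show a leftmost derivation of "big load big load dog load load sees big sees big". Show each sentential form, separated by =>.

S => A sees big => A S sees big => A load S sees big => big load S sees big => big load A sees big sees big => big load A load sees big sees big => big load A load load sees big sees big => big load A dog load load sees big sees big => big load A load dog load load sees big sees big => big load big load dog load load sees big sees big

S => A sees big   [S → A sees big]
A sees big => A S sees big   [A → A S]
A S sees big => A load S sees big   [A → A load]
A load S sees big => big load S sees big   [A → big]
big load S sees big => big load A sees big sees big   [S → A sees big]
big load A sees big sees big => big load A load sees big sees big   [A → A load]
big load A load sees big sees big => big load A load load sees big sees big   [A → A load]
big load A load load sees big sees big => big load A dog load load sees big sees big   [A → A dog]
big load A dog load load sees big sees big => big load A load dog load load sees big sees big   [A → A load]
big load A load dog load load sees big sees big => big load big load dog load load sees big sees big   [A → big]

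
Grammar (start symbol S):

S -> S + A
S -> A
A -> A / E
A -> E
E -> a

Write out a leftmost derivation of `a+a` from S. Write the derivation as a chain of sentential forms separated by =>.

S => S+A   [S -> S + A]
S+A => A+A   [S -> A]
A+A => E+A   [A -> E]
E+A => a+A   [E -> a]
a+A => a+E   [A -> E]
a+E => a+a   [E -> a]

S => S+A => A+A => E+A => a+A => a+E => a+a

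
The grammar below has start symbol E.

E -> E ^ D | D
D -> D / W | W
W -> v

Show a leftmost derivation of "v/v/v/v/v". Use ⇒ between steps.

E ⇒ D   [E -> D]
D ⇒ D/W   [D -> D / W]
D/W ⇒ D/W/W   [D -> D / W]
D/W/W ⇒ D/W/W/W   [D -> D / W]
D/W/W/W ⇒ D/W/W/W/W   [D -> D / W]
D/W/W/W/W ⇒ W/W/W/W/W   [D -> W]
W/W/W/W/W ⇒ v/W/W/W/W   [W -> v]
v/W/W/W/W ⇒ v/v/W/W/W   [W -> v]
v/v/W/W/W ⇒ v/v/v/W/W   [W -> v]
v/v/v/W/W ⇒ v/v/v/v/W   [W -> v]
v/v/v/v/W ⇒ v/v/v/v/v   [W -> v]

E ⇒ D ⇒ D/W ⇒ D/W/W ⇒ D/W/W/W ⇒ D/W/W/W/W ⇒ W/W/W/W/W ⇒ v/W/W/W/W ⇒ v/v/W/W/W ⇒ v/v/v/W/W ⇒ v/v/v/v/W ⇒ v/v/v/v/v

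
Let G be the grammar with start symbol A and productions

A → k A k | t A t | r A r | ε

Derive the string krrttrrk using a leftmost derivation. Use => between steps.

A=>kAk=>krArk=>krrArrk=>krrtAtrrk=>krrttrrk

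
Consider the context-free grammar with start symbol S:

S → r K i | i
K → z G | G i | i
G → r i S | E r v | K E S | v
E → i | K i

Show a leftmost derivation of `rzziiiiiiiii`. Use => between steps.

S=>rKi=>rGii=>rKESii=>rzGESii=>rzKESESii=>rzzGESESii=>rzzKESESESii=>rzziESESESii=>rzziiSESESii=>rzziiiESESii=>rzziiiiSESii=>rzziiiiiESii=>rzziiiiiiSii=>rzziiiiiiiii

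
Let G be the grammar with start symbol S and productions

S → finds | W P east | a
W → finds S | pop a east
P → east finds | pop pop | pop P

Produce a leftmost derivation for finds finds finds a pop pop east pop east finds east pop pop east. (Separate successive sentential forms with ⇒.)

S ⇒ W P east   [S → W P east]
W P east ⇒ finds S P east   [W → finds S]
finds S P east ⇒ finds W P east P east   [S → W P east]
finds W P east P east ⇒ finds finds S P east P east   [W → finds S]
finds finds S P east P east ⇒ finds finds W P east P east P east   [S → W P east]
finds finds W P east P east P east ⇒ finds finds finds S P east P east P east   [W → finds S]
finds finds finds S P east P east P east ⇒ finds finds finds a P east P east P east   [S → a]
finds finds finds a P east P east P east ⇒ finds finds finds a pop pop east P east P east   [P → pop pop]
finds finds finds a pop pop east P east P east ⇒ finds finds finds a pop pop east pop P east P east   [P → pop P]
finds finds finds a pop pop east pop P east P east ⇒ finds finds finds a pop pop east pop east finds east P east   [P → east finds]
finds finds finds a pop pop east pop east finds east P east ⇒ finds finds finds a pop pop east pop east finds east pop pop east   [P → pop pop]

S ⇒ W P east ⇒ finds S P east ⇒ finds W P east P east ⇒ finds finds S P east P east ⇒ finds finds W P east P east P east ⇒ finds finds finds S P east P east P east ⇒ finds finds finds a P east P east P east ⇒ finds finds finds a pop pop east P east P east ⇒ finds finds finds a pop pop east pop P east P east ⇒ finds finds finds a pop pop east pop east finds east P east ⇒ finds finds finds a pop pop east pop east finds east pop pop east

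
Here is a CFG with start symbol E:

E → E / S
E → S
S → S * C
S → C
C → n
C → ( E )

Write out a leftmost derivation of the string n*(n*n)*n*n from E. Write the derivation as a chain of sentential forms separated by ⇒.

E ⇒ S   [E → S]
S ⇒ S*C   [S → S * C]
S*C ⇒ S*C*C   [S → S * C]
S*C*C ⇒ S*C*C*C   [S → S * C]
S*C*C*C ⇒ C*C*C*C   [S → C]
C*C*C*C ⇒ n*C*C*C   [C → n]
n*C*C*C ⇒ n*(E)*C*C   [C → ( E )]
n*(E)*C*C ⇒ n*(S)*C*C   [E → S]
n*(S)*C*C ⇒ n*(S*C)*C*C   [S → S * C]
n*(S*C)*C*C ⇒ n*(C*C)*C*C   [S → C]
n*(C*C)*C*C ⇒ n*(n*C)*C*C   [C → n]
n*(n*C)*C*C ⇒ n*(n*n)*C*C   [C → n]
n*(n*n)*C*C ⇒ n*(n*n)*n*C   [C → n]
n*(n*n)*n*C ⇒ n*(n*n)*n*n   [C → n]

E⇒S⇒S*C⇒S*C*C⇒S*C*C*C⇒C*C*C*C⇒n*C*C*C⇒n*(E)*C*C⇒n*(S)*C*C⇒n*(S*C)*C*C⇒n*(C*C)*C*C⇒n*(n*C)*C*C⇒n*(n*n)*C*C⇒n*(n*n)*n*C⇒n*(n*n)*n*n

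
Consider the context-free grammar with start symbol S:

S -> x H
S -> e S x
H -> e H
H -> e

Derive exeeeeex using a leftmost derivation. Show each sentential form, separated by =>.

S => eSx => exHx => exeHx => exeeHx => exeeeHx => exeeeeHx => exeeeeex

S => eSx   [S -> e S x]
eSx => exHx   [S -> x H]
exHx => exeHx   [H -> e H]
exeHx => exeeHx   [H -> e H]
exeeHx => exeeeHx   [H -> e H]
exeeeHx => exeeeeHx   [H -> e H]
exeeeeHx => exeeeeex   [H -> e]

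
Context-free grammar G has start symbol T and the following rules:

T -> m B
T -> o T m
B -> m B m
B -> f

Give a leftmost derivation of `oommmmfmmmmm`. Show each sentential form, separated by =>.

T=>oTm=>ooTmm=>oomBmm=>oommBmmm=>oommmBmmmm=>oommmmBmmmmm=>oommmmfmmmmm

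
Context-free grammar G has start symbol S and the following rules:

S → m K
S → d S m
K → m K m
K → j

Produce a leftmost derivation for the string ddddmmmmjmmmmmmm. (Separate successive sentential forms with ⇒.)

S ⇒ dSm   [S → d S m]
dSm ⇒ ddSmm   [S → d S m]
ddSmm ⇒ dddSmmm   [S → d S m]
dddSmmm ⇒ ddddSmmmm   [S → d S m]
ddddSmmmm ⇒ ddddmKmmmm   [S → m K]
ddddmKmmmm ⇒ ddddmmKmmmmm   [K → m K m]
ddddmmKmmmmm ⇒ ddddmmmKmmmmmm   [K → m K m]
ddddmmmKmmmmmm ⇒ ddddmmmmKmmmmmmm   [K → m K m]
ddddmmmmKmmmmmmm ⇒ ddddmmmmjmmmmmmm   [K → j]

S ⇒ dSm ⇒ ddSmm ⇒ dddSmmm ⇒ ddddSmmmm ⇒ ddddmKmmmm ⇒ ddddmmKmmmmm ⇒ ddddmmmKmmmmmm ⇒ ddddmmmmKmmmmmmm ⇒ ddddmmmmjmmmmmmm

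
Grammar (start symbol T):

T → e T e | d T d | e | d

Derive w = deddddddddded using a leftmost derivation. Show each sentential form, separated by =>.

T => dTd => deTed => dedTded => deddTdded => dedddTddded => deddddTdddded => deddddddddded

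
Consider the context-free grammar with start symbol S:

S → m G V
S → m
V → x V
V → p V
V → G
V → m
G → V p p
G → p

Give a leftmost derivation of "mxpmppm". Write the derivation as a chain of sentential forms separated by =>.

S => mGV => mVppV => mxVppV => mxpVppV => mxpmppV => mxpmppm

S => mGV   [S → m G V]
mGV => mVppV   [G → V p p]
mVppV => mxVppV   [V → x V]
mxVppV => mxpVppV   [V → p V]
mxpVppV => mxpmppV   [V → m]
mxpmppV => mxpmppm   [V → m]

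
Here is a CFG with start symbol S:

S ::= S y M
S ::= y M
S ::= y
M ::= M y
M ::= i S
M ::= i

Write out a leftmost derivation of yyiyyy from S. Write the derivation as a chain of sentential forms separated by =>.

S => SyM   [S ::= S y M]
SyM => yyM   [S ::= y]
yyM => yyMy   [M ::= M y]
yyMy => yyMyy   [M ::= M y]
yyMyy => yyMyyy   [M ::= M y]
yyMyyy => yyiyyy   [M ::= i]

S => SyM => yyM => yyMy => yyMyy => yyMyyy => yyiyyy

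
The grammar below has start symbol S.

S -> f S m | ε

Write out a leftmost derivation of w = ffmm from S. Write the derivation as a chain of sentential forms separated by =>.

S=>fSm=>ffSmm=>ffmm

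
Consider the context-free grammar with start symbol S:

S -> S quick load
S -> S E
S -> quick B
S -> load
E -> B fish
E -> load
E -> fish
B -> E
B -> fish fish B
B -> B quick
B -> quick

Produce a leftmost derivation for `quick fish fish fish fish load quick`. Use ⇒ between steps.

S ⇒ quick B ⇒ quick B quick ⇒ quick fish fish B quick ⇒ quick fish fish fish fish B quick ⇒ quick fish fish fish fish E quick ⇒ quick fish fish fish fish load quick

S ⇒ quick B   [S -> quick B]
quick B ⇒ quick B quick   [B -> B quick]
quick B quick ⇒ quick fish fish B quick   [B -> fish fish B]
quick fish fish B quick ⇒ quick fish fish fish fish B quick   [B -> fish fish B]
quick fish fish fish fish B quick ⇒ quick fish fish fish fish E quick   [B -> E]
quick fish fish fish fish E quick ⇒ quick fish fish fish fish load quick   [E -> load]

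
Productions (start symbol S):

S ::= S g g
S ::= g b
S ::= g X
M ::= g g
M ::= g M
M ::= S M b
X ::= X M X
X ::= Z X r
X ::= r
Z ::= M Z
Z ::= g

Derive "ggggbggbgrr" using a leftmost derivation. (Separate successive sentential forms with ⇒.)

S ⇒ gX ⇒ gZXr ⇒ gMZXr ⇒ ggMZXr ⇒ gggMZXr ⇒ gggSMbZXr ⇒ ggggbMbZXr ⇒ ggggbggbZXr ⇒ ggggbggbgXr ⇒ ggggbggbgrr

S ⇒ gX   [S ::= g X]
gX ⇒ gZXr   [X ::= Z X r]
gZXr ⇒ gMZXr   [Z ::= M Z]
gMZXr ⇒ ggMZXr   [M ::= g M]
ggMZXr ⇒ gggMZXr   [M ::= g M]
gggMZXr ⇒ gggSMbZXr   [M ::= S M b]
gggSMbZXr ⇒ ggggbMbZXr   [S ::= g b]
ggggbMbZXr ⇒ ggggbggbZXr   [M ::= g g]
ggggbggbZXr ⇒ ggggbggbgXr   [Z ::= g]
ggggbggbgXr ⇒ ggggbggbgrr   [X ::= r]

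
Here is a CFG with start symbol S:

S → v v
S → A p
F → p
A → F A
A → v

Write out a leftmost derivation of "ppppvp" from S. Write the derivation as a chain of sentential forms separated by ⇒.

S ⇒ Ap   [S → A p]
Ap ⇒ FAp   [A → F A]
FAp ⇒ pAp   [F → p]
pAp ⇒ pFAp   [A → F A]
pFAp ⇒ ppAp   [F → p]
ppAp ⇒ ppFAp   [A → F A]
ppFAp ⇒ pppAp   [F → p]
pppAp ⇒ pppFAp   [A → F A]
pppFAp ⇒ ppppAp   [F → p]
ppppAp ⇒ ppppvp   [A → v]

S⇒Ap⇒FAp⇒pAp⇒pFAp⇒ppAp⇒ppFAp⇒pppAp⇒pppFAp⇒ppppAp⇒ppppvp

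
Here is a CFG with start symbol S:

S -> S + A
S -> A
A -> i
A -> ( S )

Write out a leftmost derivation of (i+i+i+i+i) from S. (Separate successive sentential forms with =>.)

S => A => (S) => (S+A) => (S+A+A) => (S+A+A+A) => (S+A+A+A+A) => (A+A+A+A+A) => (i+A+A+A+A) => (i+i+A+A+A) => (i+i+i+A+A) => (i+i+i+i+A) => (i+i+i+i+i)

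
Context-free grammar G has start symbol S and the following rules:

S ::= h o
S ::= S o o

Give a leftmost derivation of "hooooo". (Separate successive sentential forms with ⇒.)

S ⇒ Soo   [S ::= S o o]
Soo ⇒ Soooo   [S ::= S o o]
Soooo ⇒ hooooo   [S ::= h o]

S⇒Soo⇒Soooo⇒hooooo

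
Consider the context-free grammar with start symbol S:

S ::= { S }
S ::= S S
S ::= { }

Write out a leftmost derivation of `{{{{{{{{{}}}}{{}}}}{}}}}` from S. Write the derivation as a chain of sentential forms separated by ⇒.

S ⇒ {S} ⇒ {{S}} ⇒ {{{S}}} ⇒ {{{SS}}} ⇒ {{{{S}S}}} ⇒ {{{{{S}}S}}} ⇒ {{{{{SS}}S}}} ⇒ {{{{{{S}S}}S}}} ⇒ {{{{{{{S}}S}}S}}} ⇒ {{{{{{{{S}}}S}}S}}} ⇒ {{{{{{{{{}}}}S}}S}}} ⇒ {{{{{{{{{}}}}{S}}}S}}} ⇒ {{{{{{{{{}}}}{{}}}}S}}} ⇒ {{{{{{{{{}}}}{{}}}}{}}}}

S ⇒ {S}   [S ::= { S }]
{S} ⇒ {{S}}   [S ::= { S }]
{{S}} ⇒ {{{S}}}   [S ::= { S }]
{{{S}}} ⇒ {{{SS}}}   [S ::= S S]
{{{SS}}} ⇒ {{{{S}S}}}   [S ::= { S }]
{{{{S}S}}} ⇒ {{{{{S}}S}}}   [S ::= { S }]
{{{{{S}}S}}} ⇒ {{{{{SS}}S}}}   [S ::= S S]
{{{{{SS}}S}}} ⇒ {{{{{{S}S}}S}}}   [S ::= { S }]
{{{{{{S}S}}S}}} ⇒ {{{{{{{S}}S}}S}}}   [S ::= { S }]
{{{{{{{S}}S}}S}}} ⇒ {{{{{{{{S}}}S}}S}}}   [S ::= { S }]
{{{{{{{{S}}}S}}S}}} ⇒ {{{{{{{{{}}}}S}}S}}}   [S ::= { }]
{{{{{{{{{}}}}S}}S}}} ⇒ {{{{{{{{{}}}}{S}}}S}}}   [S ::= { S }]
{{{{{{{{{}}}}{S}}}S}}} ⇒ {{{{{{{{{}}}}{{}}}}S}}}   [S ::= { }]
{{{{{{{{{}}}}{{}}}}S}}} ⇒ {{{{{{{{{}}}}{{}}}}{}}}}   [S ::= { }]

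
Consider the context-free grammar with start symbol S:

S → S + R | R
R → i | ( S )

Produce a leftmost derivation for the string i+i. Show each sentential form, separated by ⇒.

S ⇒ S+R ⇒ R+R ⇒ i+R ⇒ i+i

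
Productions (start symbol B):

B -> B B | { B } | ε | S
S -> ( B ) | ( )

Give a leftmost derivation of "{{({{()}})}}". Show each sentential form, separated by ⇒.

B ⇒ {B} ⇒ {{B}} ⇒ {{S}} ⇒ {{(B)}} ⇒ {{(BB)}} ⇒ {{({B}B)}} ⇒ {{({{B}}B)}} ⇒ {{({{S}}B)}} ⇒ {{({{()}}B)}} ⇒ {{({{()}})}}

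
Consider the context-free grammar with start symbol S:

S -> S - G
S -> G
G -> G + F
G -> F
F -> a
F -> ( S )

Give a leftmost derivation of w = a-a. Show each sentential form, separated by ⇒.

S⇒S-G⇒G-G⇒F-G⇒a-G⇒a-F⇒a-a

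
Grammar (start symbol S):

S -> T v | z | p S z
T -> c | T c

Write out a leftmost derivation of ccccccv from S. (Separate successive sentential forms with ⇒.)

S⇒Tv⇒Tcv⇒Tccv⇒Tcccv⇒Tccccv⇒Tcccccv⇒ccccccv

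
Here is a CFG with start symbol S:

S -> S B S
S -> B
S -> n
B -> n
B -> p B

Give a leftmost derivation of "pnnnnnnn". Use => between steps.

S => SBS   [S -> S B S]
SBS => SBSBS   [S -> S B S]
SBSBS => SBSBSBS   [S -> S B S]
SBSBSBS => BBSBSBS   [S -> B]
BBSBSBS => pBBSBSBS   [B -> p B]
pBBSBSBS => pnBSBSBS   [B -> n]
pnBSBSBS => pnnSBSBS   [B -> n]
pnnSBSBS => pnnnBSBS   [S -> n]
pnnnBSBS => pnnnnSBS   [B -> n]
pnnnnSBS => pnnnnnBS   [S -> n]
pnnnnnBS => pnnnnnnS   [B -> n]
pnnnnnnS => pnnnnnnn   [S -> n]

S => SBS => SBSBS => SBSBSBS => BBSBSBS => pBBSBSBS => pnBSBSBS => pnnSBSBS => pnnnBSBS => pnnnnSBS => pnnnnnBS => pnnnnnnS => pnnnnnnn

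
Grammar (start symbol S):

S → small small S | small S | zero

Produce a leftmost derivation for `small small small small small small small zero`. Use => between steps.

S => small S => small small small S => small small small small small S => small small small small small small S => small small small small small small small S => small small small small small small small zero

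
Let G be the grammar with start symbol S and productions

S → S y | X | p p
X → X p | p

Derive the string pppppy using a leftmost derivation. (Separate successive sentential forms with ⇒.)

S ⇒ Sy ⇒ Xy ⇒ Xpy ⇒ Xppy ⇒ Xpppy ⇒ Xppppy ⇒ pppppy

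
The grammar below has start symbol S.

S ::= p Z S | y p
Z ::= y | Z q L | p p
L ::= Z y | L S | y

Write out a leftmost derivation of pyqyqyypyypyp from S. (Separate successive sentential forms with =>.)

S => pZS => pZqLS => pyqLS => pyqLSS => pyqZySS => pyqZqLySS => pyqyqLySS => pyqyqLSySS => pyqyqySySS => pyqyqyypySS => pyqyqyypyypS => pyqyqyypyypyp

S => pZS   [S ::= p Z S]
pZS => pZqLS   [Z ::= Z q L]
pZqLS => pyqLS   [Z ::= y]
pyqLS => pyqLSS   [L ::= L S]
pyqLSS => pyqZySS   [L ::= Z y]
pyqZySS => pyqZqLySS   [Z ::= Z q L]
pyqZqLySS => pyqyqLySS   [Z ::= y]
pyqyqLySS => pyqyqLSySS   [L ::= L S]
pyqyqLSySS => pyqyqySySS   [L ::= y]
pyqyqySySS => pyqyqyypySS   [S ::= y p]
pyqyqyypySS => pyqyqyypyypS   [S ::= y p]
pyqyqyypyypS => pyqyqyypyypyp   [S ::= y p]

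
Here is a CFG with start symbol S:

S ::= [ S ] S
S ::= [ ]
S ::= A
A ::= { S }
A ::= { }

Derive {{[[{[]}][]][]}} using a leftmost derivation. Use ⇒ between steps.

S ⇒ A ⇒ {S} ⇒ {A} ⇒ {{S}} ⇒ {{[S]S}} ⇒ {{[[S]S]S}} ⇒ {{[[A]S]S}} ⇒ {{[[{S}]S]S}} ⇒ {{[[{[]}]S]S}} ⇒ {{[[{[]}][]]S}} ⇒ {{[[{[]}][]][]}}

S ⇒ A   [S ::= A]
A ⇒ {S}   [A ::= { S }]
{S} ⇒ {A}   [S ::= A]
{A} ⇒ {{S}}   [A ::= { S }]
{{S}} ⇒ {{[S]S}}   [S ::= [ S ] S]
{{[S]S}} ⇒ {{[[S]S]S}}   [S ::= [ S ] S]
{{[[S]S]S}} ⇒ {{[[A]S]S}}   [S ::= A]
{{[[A]S]S}} ⇒ {{[[{S}]S]S}}   [A ::= { S }]
{{[[{S}]S]S}} ⇒ {{[[{[]}]S]S}}   [S ::= [ ]]
{{[[{[]}]S]S}} ⇒ {{[[{[]}][]]S}}   [S ::= [ ]]
{{[[{[]}][]]S}} ⇒ {{[[{[]}][]][]}}   [S ::= [ ]]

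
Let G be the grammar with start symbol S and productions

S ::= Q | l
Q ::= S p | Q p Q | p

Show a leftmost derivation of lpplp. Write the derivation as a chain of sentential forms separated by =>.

S => Q   [S ::= Q]
Q => QpQ   [Q ::= Q p Q]
QpQ => SppQ   [Q ::= S p]
SppQ => lppQ   [S ::= l]
lppQ => lppSp   [Q ::= S p]
lppSp => lpplp   [S ::= l]

S=>Q=>QpQ=>SppQ=>lppQ=>lppSp=>lpplp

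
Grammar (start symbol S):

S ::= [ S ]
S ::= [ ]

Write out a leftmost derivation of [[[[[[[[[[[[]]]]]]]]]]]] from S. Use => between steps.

S => [S]   [S ::= [ S ]]
[S] => [[S]]   [S ::= [ S ]]
[[S]] => [[[S]]]   [S ::= [ S ]]
[[[S]]] => [[[[S]]]]   [S ::= [ S ]]
[[[[S]]]] => [[[[[S]]]]]   [S ::= [ S ]]
[[[[[S]]]]] => [[[[[[S]]]]]]   [S ::= [ S ]]
[[[[[[S]]]]]] => [[[[[[[S]]]]]]]   [S ::= [ S ]]
[[[[[[[S]]]]]]] => [[[[[[[[S]]]]]]]]   [S ::= [ S ]]
[[[[[[[[S]]]]]]]] => [[[[[[[[[S]]]]]]]]]   [S ::= [ S ]]
[[[[[[[[[S]]]]]]]]] => [[[[[[[[[[S]]]]]]]]]]   [S ::= [ S ]]
[[[[[[[[[[S]]]]]]]]]] => [[[[[[[[[[[S]]]]]]]]]]]   [S ::= [ S ]]
[[[[[[[[[[[S]]]]]]]]]]] => [[[[[[[[[[[[]]]]]]]]]]]]   [S ::= [ ]]

S => [S] => [[S]] => [[[S]]] => [[[[S]]]] => [[[[[S]]]]] => [[[[[[S]]]]]] => [[[[[[[S]]]]]]] => [[[[[[[[S]]]]]]]] => [[[[[[[[[S]]]]]]]]] => [[[[[[[[[[S]]]]]]]]]] => [[[[[[[[[[[S]]]]]]]]]]] => [[[[[[[[[[[[]]]]]]]]]]]]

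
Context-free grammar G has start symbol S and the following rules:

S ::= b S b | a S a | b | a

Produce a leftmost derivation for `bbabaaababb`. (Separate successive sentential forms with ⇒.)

S⇒bSb⇒bbSbb⇒bbaSabb⇒bbabSbabb⇒bbabaSababb⇒bbabaaababb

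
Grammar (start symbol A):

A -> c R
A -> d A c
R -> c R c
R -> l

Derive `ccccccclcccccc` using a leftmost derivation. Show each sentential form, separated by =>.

A => cR => ccRc => cccRcc => ccccRccc => cccccRcccc => ccccccRccccc => cccccccRcccccc => ccccccclcccccc

A => cR   [A -> c R]
cR => ccRc   [R -> c R c]
ccRc => cccRcc   [R -> c R c]
cccRcc => ccccRccc   [R -> c R c]
ccccRccc => cccccRcccc   [R -> c R c]
cccccRcccc => ccccccRccccc   [R -> c R c]
ccccccRccccc => cccccccRcccccc   [R -> c R c]
cccccccRcccccc => ccccccclcccccc   [R -> l]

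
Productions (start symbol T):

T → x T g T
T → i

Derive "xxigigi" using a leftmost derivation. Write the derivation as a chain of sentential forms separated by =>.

T => xTgT   [T → x T g T]
xTgT => xxTgTgT   [T → x T g T]
xxTgTgT => xxigTgT   [T → i]
xxigTgT => xxigigT   [T → i]
xxigigT => xxigigi   [T → i]

T=>xTgT=>xxTgTgT=>xxigTgT=>xxigigT=>xxigigi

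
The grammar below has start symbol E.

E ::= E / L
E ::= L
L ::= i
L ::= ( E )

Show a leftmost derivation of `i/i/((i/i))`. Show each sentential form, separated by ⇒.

E ⇒ E/L   [E ::= E / L]
E/L ⇒ E/L/L   [E ::= E / L]
E/L/L ⇒ L/L/L   [E ::= L]
L/L/L ⇒ i/L/L   [L ::= i]
i/L/L ⇒ i/i/L   [L ::= i]
i/i/L ⇒ i/i/(E)   [L ::= ( E )]
i/i/(E) ⇒ i/i/(L)   [E ::= L]
i/i/(L) ⇒ i/i/((E))   [L ::= ( E )]
i/i/((E)) ⇒ i/i/((E/L))   [E ::= E / L]
i/i/((E/L)) ⇒ i/i/((L/L))   [E ::= L]
i/i/((L/L)) ⇒ i/i/((i/L))   [L ::= i]
i/i/((i/L)) ⇒ i/i/((i/i))   [L ::= i]

E ⇒ E/L ⇒ E/L/L ⇒ L/L/L ⇒ i/L/L ⇒ i/i/L ⇒ i/i/(E) ⇒ i/i/(L) ⇒ i/i/((E)) ⇒ i/i/((E/L)) ⇒ i/i/((L/L)) ⇒ i/i/((i/L)) ⇒ i/i/((i/i))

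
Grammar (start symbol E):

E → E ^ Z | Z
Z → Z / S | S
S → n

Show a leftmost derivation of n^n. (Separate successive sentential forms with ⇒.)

E ⇒ E^Z   [E → E ^ Z]
E^Z ⇒ Z^Z   [E → Z]
Z^Z ⇒ S^Z   [Z → S]
S^Z ⇒ n^Z   [S → n]
n^Z ⇒ n^S   [Z → S]
n^S ⇒ n^n   [S → n]

E ⇒ E^Z ⇒ Z^Z ⇒ S^Z ⇒ n^Z ⇒ n^S ⇒ n^n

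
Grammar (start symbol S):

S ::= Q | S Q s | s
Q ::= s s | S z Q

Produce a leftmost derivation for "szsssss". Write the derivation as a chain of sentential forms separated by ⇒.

S ⇒ SQs   [S ::= S Q s]
SQs ⇒ QQs   [S ::= Q]
QQs ⇒ SzQQs   [Q ::= S z Q]
SzQQs ⇒ szQQs   [S ::= s]
szQQs ⇒ szssQs   [Q ::= s s]
szssQs ⇒ szsssss   [Q ::= s s]

S⇒SQs⇒QQs⇒SzQQs⇒szQQs⇒szssQs⇒szsssss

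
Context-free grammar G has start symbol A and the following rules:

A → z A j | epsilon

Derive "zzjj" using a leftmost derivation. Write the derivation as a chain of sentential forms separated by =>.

A => zAj   [A → z A j]
zAj => zzAjj   [A → z A j]
zzAjj => zzjj   [A → epsilon]

A => zAj => zzAjj => zzjj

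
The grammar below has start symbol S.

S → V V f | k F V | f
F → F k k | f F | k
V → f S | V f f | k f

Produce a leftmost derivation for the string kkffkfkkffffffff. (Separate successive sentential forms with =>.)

S => kFV => kkV => kkfS => kkfVVf => kkffSVf => kkffkFVVf => kkffkfFVVf => kkffkfkVVf => kkffkfkkfVf => kkffkfkkfVfff => kkffkfkkfVfffff => kkffkfkkffSfffff => kkffkfkkffffffff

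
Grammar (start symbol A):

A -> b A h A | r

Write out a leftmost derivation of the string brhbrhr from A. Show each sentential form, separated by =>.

A => bAhA => brhA => brhbAhA => brhbrhA => brhbrhr

A => bAhA   [A -> b A h A]
bAhA => brhA   [A -> r]
brhA => brhbAhA   [A -> b A h A]
brhbAhA => brhbrhA   [A -> r]
brhbrhA => brhbrhr   [A -> r]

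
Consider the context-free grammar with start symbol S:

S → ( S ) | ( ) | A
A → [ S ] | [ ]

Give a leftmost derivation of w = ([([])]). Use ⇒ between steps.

S ⇒ (S)   [S → ( S )]
(S) ⇒ (A)   [S → A]
(A) ⇒ ([S])   [A → [ S ]]
([S]) ⇒ ([(S)])   [S → ( S )]
([(S)]) ⇒ ([(A)])   [S → A]
([(A)]) ⇒ ([([])])   [A → [ ]]

S ⇒ (S) ⇒ (A) ⇒ ([S]) ⇒ ([(S)]) ⇒ ([(A)]) ⇒ ([([])])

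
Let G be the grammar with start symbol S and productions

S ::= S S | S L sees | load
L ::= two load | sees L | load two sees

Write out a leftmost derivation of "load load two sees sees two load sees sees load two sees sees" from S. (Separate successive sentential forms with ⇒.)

S ⇒ S L sees ⇒ S L sees L sees ⇒ S L sees L sees L sees ⇒ load L sees L sees L sees ⇒ load load two sees sees L sees L sees ⇒ load load two sees sees two load sees L sees ⇒ load load two sees sees two load sees sees L sees ⇒ load load two sees sees two load sees sees load two sees sees

S ⇒ S L sees   [S ::= S L sees]
S L sees ⇒ S L sees L sees   [S ::= S L sees]
S L sees L sees ⇒ S L sees L sees L sees   [S ::= S L sees]
S L sees L sees L sees ⇒ load L sees L sees L sees   [S ::= load]
load L sees L sees L sees ⇒ load load two sees sees L sees L sees   [L ::= load two sees]
load load two sees sees L sees L sees ⇒ load load two sees sees two load sees L sees   [L ::= two load]
load load two sees sees two load sees L sees ⇒ load load two sees sees two load sees sees L sees   [L ::= sees L]
load load two sees sees two load sees sees L sees ⇒ load load two sees sees two load sees sees load two sees sees   [L ::= load two sees]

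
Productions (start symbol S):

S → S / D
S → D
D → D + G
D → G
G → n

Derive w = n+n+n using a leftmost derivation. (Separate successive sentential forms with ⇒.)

S ⇒ D ⇒ D+G ⇒ D+G+G ⇒ G+G+G ⇒ n+G+G ⇒ n+n+G ⇒ n+n+n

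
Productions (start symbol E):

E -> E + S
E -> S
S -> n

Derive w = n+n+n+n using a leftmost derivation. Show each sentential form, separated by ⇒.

E ⇒ E+S ⇒ E+S+S ⇒ E+S+S+S ⇒ S+S+S+S ⇒ n+S+S+S ⇒ n+n+S+S ⇒ n+n+n+S ⇒ n+n+n+n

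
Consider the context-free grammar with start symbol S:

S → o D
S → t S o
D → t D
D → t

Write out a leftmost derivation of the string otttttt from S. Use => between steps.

S => oD => otD => ottD => otttD => ottttD => otttttD => otttttt

S => oD   [S → o D]
oD => otD   [D → t D]
otD => ottD   [D → t D]
ottD => otttD   [D → t D]
otttD => ottttD   [D → t D]
ottttD => otttttD   [D → t D]
otttttD => otttttt   [D → t]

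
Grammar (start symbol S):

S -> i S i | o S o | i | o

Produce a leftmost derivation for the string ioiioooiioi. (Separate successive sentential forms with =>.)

S => iSi => ioSoi => ioiSioi => ioiiSiioi => ioiioSoiioi => ioiioooiioi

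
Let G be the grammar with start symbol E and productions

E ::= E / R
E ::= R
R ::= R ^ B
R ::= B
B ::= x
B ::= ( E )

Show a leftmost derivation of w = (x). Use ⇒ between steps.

E ⇒ R ⇒ B ⇒ (E) ⇒ (R) ⇒ (B) ⇒ (x)

E ⇒ R   [E ::= R]
R ⇒ B   [R ::= B]
B ⇒ (E)   [B ::= ( E )]
(E) ⇒ (R)   [E ::= R]
(R) ⇒ (B)   [R ::= B]
(B) ⇒ (x)   [B ::= x]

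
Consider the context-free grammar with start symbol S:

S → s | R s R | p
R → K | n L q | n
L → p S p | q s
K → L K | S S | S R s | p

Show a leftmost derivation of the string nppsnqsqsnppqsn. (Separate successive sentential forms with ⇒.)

S ⇒ RsR ⇒ nLqsR ⇒ npSpqsR ⇒ npRsRpqsR ⇒ npKsRpqsR ⇒ nppsRpqsR ⇒ nppsKpqsR ⇒ nppsSSpqsR ⇒ nppsRsRSpqsR ⇒ nppsnLqsRSpqsR ⇒ nppsnqsqsRSpqsR ⇒ nppsnqsqsnSpqsR ⇒ nppsnqsqsnppqsR ⇒ nppsnqsqsnppqsn

S ⇒ RsR   [S → R s R]
RsR ⇒ nLqsR   [R → n L q]
nLqsR ⇒ npSpqsR   [L → p S p]
npSpqsR ⇒ npRsRpqsR   [S → R s R]
npRsRpqsR ⇒ npKsRpqsR   [R → K]
npKsRpqsR ⇒ nppsRpqsR   [K → p]
nppsRpqsR ⇒ nppsKpqsR   [R → K]
nppsKpqsR ⇒ nppsSSpqsR   [K → S S]
nppsSSpqsR ⇒ nppsRsRSpqsR   [S → R s R]
nppsRsRSpqsR ⇒ nppsnLqsRSpqsR   [R → n L q]
nppsnLqsRSpqsR ⇒ nppsnqsqsRSpqsR   [L → q s]
nppsnqsqsRSpqsR ⇒ nppsnqsqsnSpqsR   [R → n]
nppsnqsqsnSpqsR ⇒ nppsnqsqsnppqsR   [S → p]
nppsnqsqsnppqsR ⇒ nppsnqsqsnppqsn   [R → n]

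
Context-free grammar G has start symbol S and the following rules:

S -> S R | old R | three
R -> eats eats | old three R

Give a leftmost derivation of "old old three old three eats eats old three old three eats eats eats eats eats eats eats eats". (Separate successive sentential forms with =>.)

S => S R => S R R => S R R R => S R R R R => old R R R R R => old old three R R R R R => old old three old three R R R R R => old old three old three eats eats R R R R => old old three old three eats eats old three R R R R => old old three old three eats eats old three old three R R R R => old old three old three eats eats old three old three eats eats R R R => old old three old three eats eats old three old three eats eats eats eats R R => old old three old three eats eats old three old three eats eats eats eats eats eats R => old old three old three eats eats old three old three eats eats eats eats eats eats eats eats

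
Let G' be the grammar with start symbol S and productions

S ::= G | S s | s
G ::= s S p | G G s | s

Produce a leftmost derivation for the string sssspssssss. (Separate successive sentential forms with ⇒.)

S ⇒ Ss   [S ::= S s]
Ss ⇒ Gs   [S ::= G]
Gs ⇒ GGss   [G ::= G G s]
GGss ⇒ sGss   [G ::= s]
sGss ⇒ sGGsss   [G ::= G G s]
sGGsss ⇒ ssSpGsss   [G ::= s S p]
ssSpGsss ⇒ ssSspGsss   [S ::= S s]
ssSspGsss ⇒ ssGspGsss   [S ::= G]
ssGspGsss ⇒ sssspGsss   [G ::= s]
sssspGsss ⇒ sssspGGssss   [G ::= G G s]
sssspGGssss ⇒ sssspsGssss   [G ::= s]
sssspsGssss ⇒ sssspssssss   [G ::= s]

S ⇒ Ss ⇒ Gs ⇒ GGss ⇒ sGss ⇒ sGGsss ⇒ ssSpGsss ⇒ ssSspGsss ⇒ ssGspGsss ⇒ sssspGsss ⇒ sssspGGssss ⇒ sssspsGssss ⇒ sssspssssss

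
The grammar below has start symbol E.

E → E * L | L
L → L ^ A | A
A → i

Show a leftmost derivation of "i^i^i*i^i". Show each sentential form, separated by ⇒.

E ⇒ E*L ⇒ L*L ⇒ L^A*L ⇒ L^A^A*L ⇒ A^A^A*L ⇒ i^A^A*L ⇒ i^i^A*L ⇒ i^i^i*L ⇒ i^i^i*L^A ⇒ i^i^i*A^A ⇒ i^i^i*i^A ⇒ i^i^i*i^i

E ⇒ E*L   [E → E * L]
E*L ⇒ L*L   [E → L]
L*L ⇒ L^A*L   [L → L ^ A]
L^A*L ⇒ L^A^A*L   [L → L ^ A]
L^A^A*L ⇒ A^A^A*L   [L → A]
A^A^A*L ⇒ i^A^A*L   [A → i]
i^A^A*L ⇒ i^i^A*L   [A → i]
i^i^A*L ⇒ i^i^i*L   [A → i]
i^i^i*L ⇒ i^i^i*L^A   [L → L ^ A]
i^i^i*L^A ⇒ i^i^i*A^A   [L → A]
i^i^i*A^A ⇒ i^i^i*i^A   [A → i]
i^i^i*i^A ⇒ i^i^i*i^i   [A → i]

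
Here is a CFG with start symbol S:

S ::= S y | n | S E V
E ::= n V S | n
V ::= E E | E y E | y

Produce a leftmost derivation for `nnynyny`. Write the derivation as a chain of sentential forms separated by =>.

S => SEV => SEVEV => SEVEVEV => nEVEVEV => nnVEVEV => nnyEVEV => nnynVEV => nnynyEV => nnynynV => nnynyny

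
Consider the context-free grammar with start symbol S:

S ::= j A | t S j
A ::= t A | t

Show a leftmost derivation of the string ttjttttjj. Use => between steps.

S => tSj   [S ::= t S j]
tSj => ttSjj   [S ::= t S j]
ttSjj => ttjAjj   [S ::= j A]
ttjAjj => ttjtAjj   [A ::= t A]
ttjtAjj => ttjttAjj   [A ::= t A]
ttjttAjj => ttjtttAjj   [A ::= t A]
ttjtttAjj => ttjttttjj   [A ::= t]

S => tSj => ttSjj => ttjAjj => ttjtAjj => ttjttAjj => ttjtttAjj => ttjttttjj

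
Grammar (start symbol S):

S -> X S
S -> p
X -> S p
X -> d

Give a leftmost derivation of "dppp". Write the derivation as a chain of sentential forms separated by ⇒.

S ⇒ XS   [S -> X S]
XS ⇒ SpS   [X -> S p]
SpS ⇒ XSpS   [S -> X S]
XSpS ⇒ dSpS   [X -> d]
dSpS ⇒ dppS   [S -> p]
dppS ⇒ dppp   [S -> p]

S ⇒ XS ⇒ SpS ⇒ XSpS ⇒ dSpS ⇒ dppS ⇒ dppp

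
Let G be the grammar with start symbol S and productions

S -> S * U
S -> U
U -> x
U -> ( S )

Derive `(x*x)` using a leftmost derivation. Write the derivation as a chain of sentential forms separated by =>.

S => U   [S -> U]
U => (S)   [U -> ( S )]
(S) => (S*U)   [S -> S * U]
(S*U) => (U*U)   [S -> U]
(U*U) => (x*U)   [U -> x]
(x*U) => (x*x)   [U -> x]

S=>U=>(S)=>(S*U)=>(U*U)=>(x*U)=>(x*x)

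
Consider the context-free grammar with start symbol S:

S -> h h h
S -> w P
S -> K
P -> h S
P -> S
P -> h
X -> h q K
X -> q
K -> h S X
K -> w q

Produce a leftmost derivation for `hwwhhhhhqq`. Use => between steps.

S => K   [S -> K]
K => hSX   [K -> h S X]
hSX => hwPX   [S -> w P]
hwPX => hwSX   [P -> S]
hwSX => hwwPX   [S -> w P]
hwwPX => hwwhSX   [P -> h S]
hwwhSX => hwwhKX   [S -> K]
hwwhKX => hwwhhSXX   [K -> h S X]
hwwhhSXX => hwwhhhhhXX   [S -> h h h]
hwwhhhhhXX => hwwhhhhhqX   [X -> q]
hwwhhhhhqX => hwwhhhhhqq   [X -> q]

S => K => hSX => hwPX => hwSX => hwwPX => hwwhSX => hwwhKX => hwwhhSXX => hwwhhhhhXX => hwwhhhhhqX => hwwhhhhhqq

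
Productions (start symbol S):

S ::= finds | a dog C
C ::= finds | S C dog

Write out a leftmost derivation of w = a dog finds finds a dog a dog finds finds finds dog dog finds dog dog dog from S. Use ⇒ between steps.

S ⇒ a dog C ⇒ a dog S C dog ⇒ a dog finds C dog ⇒ a dog finds S C dog dog ⇒ a dog finds finds C dog dog ⇒ a dog finds finds S C dog dog dog ⇒ a dog finds finds a dog C C dog dog dog ⇒ a dog finds finds a dog S C dog C dog dog dog ⇒ a dog finds finds a dog a dog C C dog C dog dog dog ⇒ a dog finds finds a dog a dog finds C dog C dog dog dog ⇒ a dog finds finds a dog a dog finds S C dog dog C dog dog dog ⇒ a dog finds finds a dog a dog finds finds C dog dog C dog dog dog ⇒ a dog finds finds a dog a dog finds finds finds dog dog C dog dog dog ⇒ a dog finds finds a dog a dog finds finds finds dog dog finds dog dog dog

S ⇒ a dog C   [S ::= a dog C]
a dog C ⇒ a dog S C dog   [C ::= S C dog]
a dog S C dog ⇒ a dog finds C dog   [S ::= finds]
a dog finds C dog ⇒ a dog finds S C dog dog   [C ::= S C dog]
a dog finds S C dog dog ⇒ a dog finds finds C dog dog   [S ::= finds]
a dog finds finds C dog dog ⇒ a dog finds finds S C dog dog dog   [C ::= S C dog]
a dog finds finds S C dog dog dog ⇒ a dog finds finds a dog C C dog dog dog   [S ::= a dog C]
a dog finds finds a dog C C dog dog dog ⇒ a dog finds finds a dog S C dog C dog dog dog   [C ::= S C dog]
a dog finds finds a dog S C dog C dog dog dog ⇒ a dog finds finds a dog a dog C C dog C dog dog dog   [S ::= a dog C]
a dog finds finds a dog a dog C C dog C dog dog dog ⇒ a dog finds finds a dog a dog finds C dog C dog dog dog   [C ::= finds]
a dog finds finds a dog a dog finds C dog C dog dog dog ⇒ a dog finds finds a dog a dog finds S C dog dog C dog dog dog   [C ::= S C dog]
a dog finds finds a dog a dog finds S C dog dog C dog dog dog ⇒ a dog finds finds a dog a dog finds finds C dog dog C dog dog dog   [S ::= finds]
a dog finds finds a dog a dog finds finds C dog dog C dog dog dog ⇒ a dog finds finds a dog a dog finds finds finds dog dog C dog dog dog   [C ::= finds]
a dog finds finds a dog a dog finds finds finds dog dog C dog dog dog ⇒ a dog finds finds a dog a dog finds finds finds dog dog finds dog dog dog   [C ::= finds]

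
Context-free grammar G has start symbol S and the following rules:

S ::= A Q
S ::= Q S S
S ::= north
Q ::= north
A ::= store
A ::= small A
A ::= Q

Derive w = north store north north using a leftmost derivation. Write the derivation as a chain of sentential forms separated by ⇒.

S ⇒ Q S S ⇒ north S S ⇒ north A Q S ⇒ north store Q S ⇒ north store north S ⇒ north store north north

S ⇒ Q S S   [S ::= Q S S]
Q S S ⇒ north S S   [Q ::= north]
north S S ⇒ north A Q S   [S ::= A Q]
north A Q S ⇒ north store Q S   [A ::= store]
north store Q S ⇒ north store north S   [Q ::= north]
north store north S ⇒ north store north north   [S ::= north]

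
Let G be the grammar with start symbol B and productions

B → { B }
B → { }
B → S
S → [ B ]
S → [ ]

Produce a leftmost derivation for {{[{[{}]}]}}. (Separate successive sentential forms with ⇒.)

B ⇒ {B} ⇒ {{B}} ⇒ {{S}} ⇒ {{[B]}} ⇒ {{[{B}]}} ⇒ {{[{S}]}} ⇒ {{[{[B]}]}} ⇒ {{[{[{}]}]}}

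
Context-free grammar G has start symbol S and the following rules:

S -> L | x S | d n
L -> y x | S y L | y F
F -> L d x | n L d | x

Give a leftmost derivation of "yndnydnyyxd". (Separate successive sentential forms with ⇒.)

S ⇒ L ⇒ yF ⇒ ynLd ⇒ ynSyLd ⇒ yndnyLd ⇒ yndnySyLd ⇒ yndnydnyLd ⇒ yndnydnyyxd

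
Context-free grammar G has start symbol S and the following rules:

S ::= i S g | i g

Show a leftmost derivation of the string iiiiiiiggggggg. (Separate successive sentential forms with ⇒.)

S ⇒ iSg ⇒ iiSgg ⇒ iiiSggg ⇒ iiiiSgggg ⇒ iiiiiSggggg ⇒ iiiiiiSgggggg ⇒ iiiiiiiggggggg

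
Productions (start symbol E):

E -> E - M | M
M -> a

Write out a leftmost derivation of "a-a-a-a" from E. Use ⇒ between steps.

E ⇒ E-M   [E -> E - M]
E-M ⇒ E-M-M   [E -> E - M]
E-M-M ⇒ E-M-M-M   [E -> E - M]
E-M-M-M ⇒ M-M-M-M   [E -> M]
M-M-M-M ⇒ a-M-M-M   [M -> a]
a-M-M-M ⇒ a-a-M-M   [M -> a]
a-a-M-M ⇒ a-a-a-M   [M -> a]
a-a-a-M ⇒ a-a-a-a   [M -> a]

E ⇒ E-M ⇒ E-M-M ⇒ E-M-M-M ⇒ M-M-M-M ⇒ a-M-M-M ⇒ a-a-M-M ⇒ a-a-a-M ⇒ a-a-a-a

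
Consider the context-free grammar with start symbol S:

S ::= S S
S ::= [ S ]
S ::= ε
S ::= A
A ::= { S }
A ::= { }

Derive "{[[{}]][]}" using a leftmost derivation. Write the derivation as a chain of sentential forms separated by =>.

S => A   [S ::= A]
A => {S}   [A ::= { S }]
{S} => {SS}   [S ::= S S]
{SS} => {[S]S}   [S ::= [ S ]]
{[S]S} => {[[S]]S}   [S ::= [ S ]]
{[[S]]S} => {[[A]]S}   [S ::= A]
{[[A]]S} => {[[{}]]S}   [A ::= { }]
{[[{}]]S} => {[[{}]][S]}   [S ::= [ S ]]
{[[{}]][S]} => {[[{}]][]}   [S ::= ε]

S => A => {S} => {SS} => {[S]S} => {[[S]]S} => {[[A]]S} => {[[{}]]S} => {[[{}]][S]} => {[[{}]][]}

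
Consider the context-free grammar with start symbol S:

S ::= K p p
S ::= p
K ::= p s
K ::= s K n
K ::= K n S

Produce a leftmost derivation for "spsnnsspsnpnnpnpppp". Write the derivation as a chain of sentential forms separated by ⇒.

S⇒Kpp⇒KnSpp⇒sKnnSpp⇒spsnnSpp⇒spsnnKpppp⇒spsnnsKnpppp⇒spsnnsKnSnpppp⇒spsnnssKnnSnpppp⇒spsnnssKnSnnSnpppp⇒spsnnsspsnSnnSnpppp⇒spsnnsspsnpnnSnpppp⇒spsnnsspsnpnnpnpppp

S ⇒ Kpp   [S ::= K p p]
Kpp ⇒ KnSpp   [K ::= K n S]
KnSpp ⇒ sKnnSpp   [K ::= s K n]
sKnnSpp ⇒ spsnnSpp   [K ::= p s]
spsnnSpp ⇒ spsnnKpppp   [S ::= K p p]
spsnnKpppp ⇒ spsnnsKnpppp   [K ::= s K n]
spsnnsKnpppp ⇒ spsnnsKnSnpppp   [K ::= K n S]
spsnnsKnSnpppp ⇒ spsnnssKnnSnpppp   [K ::= s K n]
spsnnssKnnSnpppp ⇒ spsnnssKnSnnSnpppp   [K ::= K n S]
spsnnssKnSnnSnpppp ⇒ spsnnsspsnSnnSnpppp   [K ::= p s]
spsnnsspsnSnnSnpppp ⇒ spsnnsspsnpnnSnpppp   [S ::= p]
spsnnsspsnpnnSnpppp ⇒ spsnnsspsnpnnpnpppp   [S ::= p]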